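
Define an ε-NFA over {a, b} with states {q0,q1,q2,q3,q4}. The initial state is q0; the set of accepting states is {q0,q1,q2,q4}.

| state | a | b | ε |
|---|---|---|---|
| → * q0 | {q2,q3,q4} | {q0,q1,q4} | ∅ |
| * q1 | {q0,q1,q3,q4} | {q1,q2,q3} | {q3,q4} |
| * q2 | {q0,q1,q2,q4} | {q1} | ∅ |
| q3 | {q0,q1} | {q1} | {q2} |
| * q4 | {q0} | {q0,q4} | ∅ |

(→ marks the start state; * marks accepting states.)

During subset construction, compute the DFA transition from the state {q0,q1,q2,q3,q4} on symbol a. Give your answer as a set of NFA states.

{q0,q1,q2,q3,q4}

δ(q0,a) = {q2,q3,q4}; δ(q1,a) = {q0,q1,q3,q4}; δ(q2,a) = {q0,q1,q2,q4}; δ(q3,a) = {q0,q1}; δ(q4,a) = {q0}.
Union: {q0,q1,q2,q3,q4}.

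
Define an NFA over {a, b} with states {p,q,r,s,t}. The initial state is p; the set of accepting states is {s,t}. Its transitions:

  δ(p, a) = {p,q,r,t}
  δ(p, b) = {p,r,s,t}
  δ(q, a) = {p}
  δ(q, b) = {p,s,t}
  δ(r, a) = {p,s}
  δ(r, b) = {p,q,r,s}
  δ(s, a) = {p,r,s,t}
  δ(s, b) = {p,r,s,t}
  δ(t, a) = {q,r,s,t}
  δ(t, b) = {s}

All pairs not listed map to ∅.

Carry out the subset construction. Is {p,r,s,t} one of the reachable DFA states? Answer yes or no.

Start state of the DFA: {p}.
{p} --a--> {p,q,r,t}  [new]
{p} --b--> {p,r,s,t}  [new]
{p,q,r,t} --a--> {p,q,r,s,t}  [new]
{p,q,r,t} --b--> {p,q,r,s,t}  [seen]
{p,r,s,t} --a--> {p,q,r,s,t}  [seen]
{p,r,s,t} --b--> {p,q,r,s,t}  [seen]
{p,q,r,s,t} --a--> {p,q,r,s,t}  [seen]
{p,q,r,s,t} --b--> {p,q,r,s,t}  [seen]
Reachable DFA states: {p}, {p,q,r,t}, {p,r,s,t}, {p,q,r,s,t}.
{p,r,s,t} is among them.

yes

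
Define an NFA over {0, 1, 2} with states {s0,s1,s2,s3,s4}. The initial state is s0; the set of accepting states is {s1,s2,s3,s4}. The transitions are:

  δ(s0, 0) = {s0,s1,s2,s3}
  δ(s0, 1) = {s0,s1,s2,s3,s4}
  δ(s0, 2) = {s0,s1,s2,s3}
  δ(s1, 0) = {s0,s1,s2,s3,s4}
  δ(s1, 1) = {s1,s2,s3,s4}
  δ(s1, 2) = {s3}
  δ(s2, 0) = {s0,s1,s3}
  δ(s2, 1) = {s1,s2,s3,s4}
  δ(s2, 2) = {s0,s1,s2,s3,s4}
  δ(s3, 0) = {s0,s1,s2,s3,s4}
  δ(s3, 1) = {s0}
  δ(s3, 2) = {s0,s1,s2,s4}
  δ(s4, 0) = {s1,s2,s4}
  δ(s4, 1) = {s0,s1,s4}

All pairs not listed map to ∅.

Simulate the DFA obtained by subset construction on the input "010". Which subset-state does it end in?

Start: {s0}.
δ(s0,0) = {s0,s1,s2,s3}.
Union: {s0,s1,s2,s3}.
After 0: {s0,s1,s2,s3}.
δ(s0,1) = {s0,s1,s2,s3,s4}; δ(s1,1) = {s1,s2,s3,s4}; δ(s2,1) = {s1,s2,s3,s4}; δ(s3,1) = {s0}.
Union: {s0,s1,s2,s3,s4}.
After 1: {s0,s1,s2,s3,s4}.
δ(s0,0) = {s0,s1,s2,s3}; δ(s1,0) = {s0,s1,s2,s3,s4}; δ(s2,0) = {s0,s1,s3}; δ(s3,0) = {s0,s1,s2,s3,s4}; δ(s4,0) = {s1,s2,s4}.
Union: {s0,s1,s2,s3,s4}.
After 0: {s0,s1,s2,s3,s4}.

{s0,s1,s2,s3,s4}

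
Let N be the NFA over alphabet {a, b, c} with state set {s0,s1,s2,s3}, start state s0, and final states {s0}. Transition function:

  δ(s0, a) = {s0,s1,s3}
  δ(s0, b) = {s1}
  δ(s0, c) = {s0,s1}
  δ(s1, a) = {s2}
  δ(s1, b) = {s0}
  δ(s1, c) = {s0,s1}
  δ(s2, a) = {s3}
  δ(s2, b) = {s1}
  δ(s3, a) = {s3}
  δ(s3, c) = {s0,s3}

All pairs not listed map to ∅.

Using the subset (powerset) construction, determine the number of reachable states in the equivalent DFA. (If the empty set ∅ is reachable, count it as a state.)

9

Start state of the DFA: {s0}.
{s0} --a--> {s0,s1,s3}  [new]
{s0} --b--> {s1}  [new]
{s0} --c--> {s0,s1}  [new]
{s0,s1,s3} --a--> {s0,s1,s2,s3}  [new]
{s0,s1,s3} --b--> {s0,s1}  [seen]
{s0,s1,s3} --c--> {s0,s1,s3}  [seen]
{s1} --a--> {s2}  [new]
{s1} --b--> {s0}  [seen]
{s1} --c--> {s0,s1}  [seen]
{s0,s1} --a--> {s0,s1,s2,s3}  [seen]
{s0,s1} --b--> {s0,s1}  [seen]
{s0,s1} --c--> {s0,s1}  [seen]
{s0,s1,s2,s3} --a--> {s0,s1,s2,s3}  [seen]
{s0,s1,s2,s3} --b--> {s0,s1}  [seen]
{s0,s1,s2,s3} --c--> {s0,s1,s3}  [seen]
{s2} --a--> {s3}  [new]
{s2} --b--> {s1}  [seen]
{s2} --c--> ∅  [new]
{s3} --a--> {s3}  [seen]
{s3} --b--> ∅  [seen]
{s3} --c--> {s0,s3}  [new]
∅ --a--> ∅  [seen]
∅ --b--> ∅  [seen]
∅ --c--> ∅  [seen]
{s0,s3} --a--> {s0,s1,s3}  [seen]
{s0,s3} --b--> {s1}  [seen]
{s0,s3} --c--> {s0,s1,s3}  [seen]
Reachable DFA states: {s0}, {s0,s1,s3}, {s1}, {s0,s1}, {s0,s1,s2,s3}, {s2}, {s3}, ∅, {s0,s3}.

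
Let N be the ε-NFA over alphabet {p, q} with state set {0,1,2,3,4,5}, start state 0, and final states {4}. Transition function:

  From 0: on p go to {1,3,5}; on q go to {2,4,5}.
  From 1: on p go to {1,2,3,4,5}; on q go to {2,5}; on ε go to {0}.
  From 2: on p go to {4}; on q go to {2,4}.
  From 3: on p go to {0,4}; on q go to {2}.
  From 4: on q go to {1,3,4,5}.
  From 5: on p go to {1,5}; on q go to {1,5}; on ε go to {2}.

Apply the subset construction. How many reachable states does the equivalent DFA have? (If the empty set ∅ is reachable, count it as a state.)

Start state of the DFA: {0} (ε-closure of the NFA start).
{0} --p--> {0,1,2,3,5}  [new]
{0} --q--> {2,4,5}  [new]
{0,1,2,3,5} --p--> {0,1,2,3,4,5}  [new]
{0,1,2,3,5} --q--> {0,1,2,4,5}  [new]
{2,4,5} --p--> {0,1,2,4,5}  [seen]
{2,4,5} --q--> {0,1,2,3,4,5}  [seen]
{0,1,2,3,4,5} --p--> {0,1,2,3,4,5}  [seen]
{0,1,2,3,4,5} --q--> {0,1,2,3,4,5}  [seen]
{0,1,2,4,5} --p--> {0,1,2,3,4,5}  [seen]
{0,1,2,4,5} --q--> {0,1,2,3,4,5}  [seen]
Reachable DFA states: {0}, {0,1,2,3,5}, {2,4,5}, {0,1,2,3,4,5}, {0,1,2,4,5}.

5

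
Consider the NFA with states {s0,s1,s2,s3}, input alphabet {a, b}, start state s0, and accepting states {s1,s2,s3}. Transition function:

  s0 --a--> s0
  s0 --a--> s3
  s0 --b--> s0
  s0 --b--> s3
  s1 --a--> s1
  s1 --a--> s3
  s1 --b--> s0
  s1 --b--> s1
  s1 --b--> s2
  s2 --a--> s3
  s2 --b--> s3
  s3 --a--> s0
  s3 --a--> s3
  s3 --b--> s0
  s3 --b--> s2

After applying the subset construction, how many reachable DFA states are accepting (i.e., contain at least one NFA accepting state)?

Start state of the DFA: {s0}.
{s0} --a--> {s0,s3}  [new]
{s0} --b--> {s0,s3}  [seen]
{s0,s3} --a--> {s0,s3}  [seen]
{s0,s3} --b--> {s0,s2,s3}  [new]
{s0,s2,s3} --a--> {s0,s3}  [seen]
{s0,s2,s3} --b--> {s0,s2,s3}  [seen]
Reachable DFA states: {s0}, {s0,s3}, {s0,s2,s3}.
Accepting DFA states (contain an NFA accepting state): {s0,s3}, {s0,s2,s3}.

2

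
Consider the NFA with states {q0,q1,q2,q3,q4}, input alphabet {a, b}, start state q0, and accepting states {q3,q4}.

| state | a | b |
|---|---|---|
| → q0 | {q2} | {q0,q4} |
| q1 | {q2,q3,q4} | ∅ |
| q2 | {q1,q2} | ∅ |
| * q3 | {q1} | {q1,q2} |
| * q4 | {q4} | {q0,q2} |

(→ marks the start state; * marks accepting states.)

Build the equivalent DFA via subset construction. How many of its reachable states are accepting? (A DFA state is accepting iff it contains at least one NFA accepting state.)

Start state of the DFA: {q0}.
{q0} --a--> {q2}  [new]
{q0} --b--> {q0,q4}  [new]
{q2} --a--> {q1,q2}  [new]
{q2} --b--> ∅  [new]
{q0,q4} --a--> {q2,q4}  [new]
{q0,q4} --b--> {q0,q2,q4}  [new]
{q1,q2} --a--> {q1,q2,q3,q4}  [new]
{q1,q2} --b--> ∅  [seen]
∅ --a--> ∅  [seen]
∅ --b--> ∅  [seen]
{q2,q4} --a--> {q1,q2,q4}  [new]
{q2,q4} --b--> {q0,q2}  [new]
{q0,q2,q4} --a--> {q1,q2,q4}  [seen]
{q0,q2,q4} --b--> {q0,q2,q4}  [seen]
{q1,q2,q3,q4} --a--> {q1,q2,q3,q4}  [seen]
{q1,q2,q3,q4} --b--> {q0,q1,q2}  [new]
{q1,q2,q4} --a--> {q1,q2,q3,q4}  [seen]
{q1,q2,q4} --b--> {q0,q2}  [seen]
{q0,q2} --a--> {q1,q2}  [seen]
{q0,q2} --b--> {q0,q4}  [seen]
{q0,q1,q2} --a--> {q1,q2,q3,q4}  [seen]
{q0,q1,q2} --b--> {q0,q4}  [seen]
Reachable DFA states: {q0}, {q2}, {q0,q4}, {q1,q2}, ∅, {q2,q4}, {q0,q2,q4}, {q1,q2,q3,q4}, {q1,q2,q4}, {q0,q2}, {q0,q1,q2}.
Accepting DFA states (contain an NFA accepting state): {q0,q4}, {q2,q4}, {q0,q2,q4}, {q1,q2,q3,q4}, {q1,q2,q4}.

5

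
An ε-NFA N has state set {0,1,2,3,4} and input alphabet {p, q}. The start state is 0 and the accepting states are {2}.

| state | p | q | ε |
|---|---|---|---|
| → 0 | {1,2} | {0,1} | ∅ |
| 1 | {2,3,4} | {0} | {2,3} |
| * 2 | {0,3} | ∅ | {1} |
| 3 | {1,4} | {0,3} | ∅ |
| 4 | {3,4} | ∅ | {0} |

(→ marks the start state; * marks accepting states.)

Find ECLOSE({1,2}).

Begin with {1,2}.
1 →ε {2,3}; add 3.
ε-closure = {1,2,3}.

{1,2,3}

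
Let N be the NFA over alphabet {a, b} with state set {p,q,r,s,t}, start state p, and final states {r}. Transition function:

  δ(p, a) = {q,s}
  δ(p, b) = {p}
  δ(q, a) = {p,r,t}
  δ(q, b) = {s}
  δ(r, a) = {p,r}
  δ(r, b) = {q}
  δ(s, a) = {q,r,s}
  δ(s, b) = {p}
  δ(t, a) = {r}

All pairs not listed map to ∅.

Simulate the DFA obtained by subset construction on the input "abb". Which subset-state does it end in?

{p}

Start: {p}.
δ(p,a) = {q,s}.
Union: {q,s}.
After a: {q,s}.
δ(q,b) = {s}; δ(s,b) = {p}.
Union: {p,s}.
After b: {p,s}.
δ(p,b) = {p}; δ(s,b) = {p}.
Union: {p}.
After b: {p}.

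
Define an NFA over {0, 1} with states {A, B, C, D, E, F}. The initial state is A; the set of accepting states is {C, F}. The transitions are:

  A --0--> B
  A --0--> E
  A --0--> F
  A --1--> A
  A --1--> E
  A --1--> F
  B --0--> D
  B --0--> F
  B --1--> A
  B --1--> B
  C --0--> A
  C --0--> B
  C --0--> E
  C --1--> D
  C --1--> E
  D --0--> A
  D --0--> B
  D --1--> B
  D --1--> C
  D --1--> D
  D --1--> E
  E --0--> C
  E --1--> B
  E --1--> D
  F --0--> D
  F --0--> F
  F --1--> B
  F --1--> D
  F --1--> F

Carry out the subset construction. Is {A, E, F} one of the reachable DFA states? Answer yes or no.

Start state of the DFA: {A}.
{A} --0--> {B, E, F}  [new]
{A} --1--> {A, E, F}  [new]
{B, E, F} --0--> {C, D, F}  [new]
{B, E, F} --1--> {A, B, D, F}  [new]
{A, E, F} --0--> {B, C, D, E, F}  [new]
{A, E, F} --1--> {A, B, D, E, F}  [new]
{C, D, F} --0--> {A, B, D, E, F}  [seen]
{C, D, F} --1--> {B, C, D, E, F}  [seen]
{A, B, D, F} --0--> {A, B, D, E, F}  [seen]
{A, B, D, F} --1--> {A, B, C, D, E, F}  [new]
{B, C, D, E, F} --0--> {A, B, C, D, E, F}  [seen]
{B, C, D, E, F} --1--> {A, B, C, D, E, F}  [seen]
{A, B, D, E, F} --0--> {A, B, C, D, E, F}  [seen]
{A, B, D, E, F} --1--> {A, B, C, D, E, F}  [seen]
{A, B, C, D, E, F} --0--> {A, B, C, D, E, F}  [seen]
{A, B, C, D, E, F} --1--> {A, B, C, D, E, F}  [seen]
Reachable DFA states: {A}, {B, E, F}, {A, E, F}, {C, D, F}, {A, B, D, F}, {B, C, D, E, F}, {A, B, D, E, F}, {A, B, C, D, E, F}.
{A, E, F} is among them.

yes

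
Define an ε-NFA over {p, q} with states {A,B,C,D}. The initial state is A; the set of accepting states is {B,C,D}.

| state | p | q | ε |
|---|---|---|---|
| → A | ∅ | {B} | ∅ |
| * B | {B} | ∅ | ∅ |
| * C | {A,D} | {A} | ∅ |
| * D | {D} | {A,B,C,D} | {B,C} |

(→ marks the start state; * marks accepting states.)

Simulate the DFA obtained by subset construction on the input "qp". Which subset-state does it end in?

Start: {A}.
δ(A,q) = {B}.
Union: {B}.
After q: {B}.
δ(B,p) = {B}.
Union: {B}.
After p: {B}.

{B}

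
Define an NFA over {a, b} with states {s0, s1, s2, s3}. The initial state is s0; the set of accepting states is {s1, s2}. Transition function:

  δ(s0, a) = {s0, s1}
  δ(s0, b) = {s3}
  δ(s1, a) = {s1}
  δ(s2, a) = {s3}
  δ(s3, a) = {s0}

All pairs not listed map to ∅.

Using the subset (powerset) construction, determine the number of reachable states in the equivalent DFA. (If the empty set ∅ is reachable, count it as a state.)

4

Start state of the DFA: {s0}.
{s0} --a--> {s0, s1}  [new]
{s0} --b--> {s3}  [new]
{s0, s1} --a--> {s0, s1}  [seen]
{s0, s1} --b--> {s3}  [seen]
{s3} --a--> {s0}  [seen]
{s3} --b--> ∅  [new]
∅ --a--> ∅  [seen]
∅ --b--> ∅  [seen]
Reachable DFA states: {s0}, {s0, s1}, {s3}, ∅.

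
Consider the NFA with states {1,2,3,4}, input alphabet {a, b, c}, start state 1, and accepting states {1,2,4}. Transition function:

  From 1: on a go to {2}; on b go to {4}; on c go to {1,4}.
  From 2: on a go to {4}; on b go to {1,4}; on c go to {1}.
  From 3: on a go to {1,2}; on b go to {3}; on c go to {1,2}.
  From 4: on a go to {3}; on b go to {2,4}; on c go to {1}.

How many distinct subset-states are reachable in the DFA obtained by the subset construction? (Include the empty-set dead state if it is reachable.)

Start state of the DFA: {1}.
{1} --a--> {2}  [new]
{1} --b--> {4}  [new]
{1} --c--> {1,4}  [new]
{2} --a--> {4}  [seen]
{2} --b--> {1,4}  [seen]
{2} --c--> {1}  [seen]
{4} --a--> {3}  [new]
{4} --b--> {2,4}  [new]
{4} --c--> {1}  [seen]
{1,4} --a--> {2,3}  [new]
{1,4} --b--> {2,4}  [seen]
{1,4} --c--> {1,4}  [seen]
{3} --a--> {1,2}  [new]
{3} --b--> {3}  [seen]
{3} --c--> {1,2}  [seen]
{2,4} --a--> {3,4}  [new]
{2,4} --b--> {1,2,4}  [new]
{2,4} --c--> {1}  [seen]
{2,3} --a--> {1,2,4}  [seen]
{2,3} --b--> {1,3,4}  [new]
{2,3} --c--> {1,2}  [seen]
{1,2} --a--> {2,4}  [seen]
{1,2} --b--> {1,4}  [seen]
{1,2} --c--> {1,4}  [seen]
{3,4} --a--> {1,2,3}  [new]
{3,4} --b--> {2,3,4}  [new]
{3,4} --c--> {1,2}  [seen]
{1,2,4} --a--> {2,3,4}  [seen]
{1,2,4} --b--> {1,2,4}  [seen]
{1,2,4} --c--> {1,4}  [seen]
{1,3,4} --a--> {1,2,3}  [seen]
{1,3,4} --b--> {2,3,4}  [seen]
{1,3,4} --c--> {1,2,4}  [seen]
{1,2,3} --a--> {1,2,4}  [seen]
{1,2,3} --b--> {1,3,4}  [seen]
{1,2,3} --c--> {1,2,4}  [seen]
{2,3,4} --a--> {1,2,3,4}  [new]
{2,3,4} --b--> {1,2,3,4}  [seen]
{2,3,4} --c--> {1,2}  [seen]
{1,2,3,4} --a--> {1,2,3,4}  [seen]
{1,2,3,4} --b--> {1,2,3,4}  [seen]
{1,2,3,4} --c--> {1,2,4}  [seen]
Reachable DFA states: {1}, {2}, {4}, {1,4}, {3}, {2,4}, {2,3}, {1,2}, {3,4}, {1,2,4}, {1,3,4}, {1,2,3}, {2,3,4}, {1,2,3,4}.

14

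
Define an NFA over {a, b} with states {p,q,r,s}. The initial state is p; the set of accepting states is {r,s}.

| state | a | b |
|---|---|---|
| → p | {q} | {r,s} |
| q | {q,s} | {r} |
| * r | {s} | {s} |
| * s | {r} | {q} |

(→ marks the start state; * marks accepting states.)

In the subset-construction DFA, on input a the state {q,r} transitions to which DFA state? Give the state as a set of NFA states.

{q,s}

δ(q,a) = {q,s}; δ(r,a) = {s}.
Union: {q,s}.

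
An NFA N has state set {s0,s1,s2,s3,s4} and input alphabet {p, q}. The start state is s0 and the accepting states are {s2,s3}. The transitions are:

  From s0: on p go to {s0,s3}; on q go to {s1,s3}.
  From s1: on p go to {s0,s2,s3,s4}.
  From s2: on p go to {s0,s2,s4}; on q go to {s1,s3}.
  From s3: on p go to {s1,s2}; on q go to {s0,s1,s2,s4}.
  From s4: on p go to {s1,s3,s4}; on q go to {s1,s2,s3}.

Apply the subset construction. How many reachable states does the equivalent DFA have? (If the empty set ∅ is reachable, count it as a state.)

7

Start state of the DFA: {s0}.
{s0} --p--> {s0,s3}  [new]
{s0} --q--> {s1,s3}  [new]
{s0,s3} --p--> {s0,s1,s2,s3}  [new]
{s0,s3} --q--> {s0,s1,s2,s3,s4}  [new]
{s1,s3} --p--> {s0,s1,s2,s3,s4}  [seen]
{s1,s3} --q--> {s0,s1,s2,s4}  [new]
{s0,s1,s2,s3} --p--> {s0,s1,s2,s3,s4}  [seen]
{s0,s1,s2,s3} --q--> {s0,s1,s2,s3,s4}  [seen]
{s0,s1,s2,s3,s4} --p--> {s0,s1,s2,s3,s4}  [seen]
{s0,s1,s2,s3,s4} --q--> {s0,s1,s2,s3,s4}  [seen]
{s0,s1,s2,s4} --p--> {s0,s1,s2,s3,s4}  [seen]
{s0,s1,s2,s4} --q--> {s1,s2,s3}  [new]
{s1,s2,s3} --p--> {s0,s1,s2,s3,s4}  [seen]
{s1,s2,s3} --q--> {s0,s1,s2,s3,s4}  [seen]
Reachable DFA states: {s0}, {s0,s3}, {s1,s3}, {s0,s1,s2,s3}, {s0,s1,s2,s3,s4}, {s0,s1,s2,s4}, {s1,s2,s3}.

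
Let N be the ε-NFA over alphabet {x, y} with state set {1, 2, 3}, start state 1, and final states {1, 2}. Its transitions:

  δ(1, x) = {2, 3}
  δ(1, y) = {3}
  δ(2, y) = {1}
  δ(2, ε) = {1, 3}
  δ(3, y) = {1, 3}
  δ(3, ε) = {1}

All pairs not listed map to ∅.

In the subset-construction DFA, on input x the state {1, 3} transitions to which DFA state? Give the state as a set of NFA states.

δ(1,x) = {2, 3}; δ(3,x) = ∅.
Union: {2, 3}.
ε-closure gives {1, 2, 3}.

{1, 2, 3}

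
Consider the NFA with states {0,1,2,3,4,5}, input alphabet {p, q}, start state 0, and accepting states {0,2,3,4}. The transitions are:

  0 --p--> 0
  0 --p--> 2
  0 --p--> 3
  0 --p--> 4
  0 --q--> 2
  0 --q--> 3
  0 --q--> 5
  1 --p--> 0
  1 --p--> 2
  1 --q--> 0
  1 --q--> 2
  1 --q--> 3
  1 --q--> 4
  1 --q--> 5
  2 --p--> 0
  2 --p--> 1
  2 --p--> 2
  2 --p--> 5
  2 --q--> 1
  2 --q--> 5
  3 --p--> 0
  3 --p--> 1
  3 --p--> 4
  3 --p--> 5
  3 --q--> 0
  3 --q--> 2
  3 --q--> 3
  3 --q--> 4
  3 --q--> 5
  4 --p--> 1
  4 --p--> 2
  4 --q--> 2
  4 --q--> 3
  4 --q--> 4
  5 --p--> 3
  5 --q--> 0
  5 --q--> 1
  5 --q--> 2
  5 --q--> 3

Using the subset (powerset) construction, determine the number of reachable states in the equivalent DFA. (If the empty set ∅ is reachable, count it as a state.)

Start state of the DFA: {0}.
{0} --p--> {0,2,3,4}  [new]
{0} --q--> {2,3,5}  [new]
{0,2,3,4} --p--> {0,1,2,3,4,5}  [new]
{0,2,3,4} --q--> {0,1,2,3,4,5}  [seen]
{2,3,5} --p--> {0,1,2,3,4,5}  [seen]
{2,3,5} --q--> {0,1,2,3,4,5}  [seen]
{0,1,2,3,4,5} --p--> {0,1,2,3,4,5}  [seen]
{0,1,2,3,4,5} --q--> {0,1,2,3,4,5}  [seen]
Reachable DFA states: {0}, {0,2,3,4}, {2,3,5}, {0,1,2,3,4,5}.

4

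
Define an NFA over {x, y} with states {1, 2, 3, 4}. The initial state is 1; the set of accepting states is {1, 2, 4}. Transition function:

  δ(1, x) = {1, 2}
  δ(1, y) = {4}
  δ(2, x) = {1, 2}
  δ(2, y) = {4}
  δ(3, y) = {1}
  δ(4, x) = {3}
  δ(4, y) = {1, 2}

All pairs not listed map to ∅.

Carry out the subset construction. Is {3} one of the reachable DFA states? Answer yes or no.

yes

Start state of the DFA: {1}.
{1} --x--> {1, 2}  [new]
{1} --y--> {4}  [new]
{1, 2} --x--> {1, 2}  [seen]
{1, 2} --y--> {4}  [seen]
{4} --x--> {3}  [new]
{4} --y--> {1, 2}  [seen]
{3} --x--> ∅  [new]
{3} --y--> {1}  [seen]
∅ --x--> ∅  [seen]
∅ --y--> ∅  [seen]
Reachable DFA states: {1}, {1, 2}, {4}, {3}, ∅.
{3} is among them.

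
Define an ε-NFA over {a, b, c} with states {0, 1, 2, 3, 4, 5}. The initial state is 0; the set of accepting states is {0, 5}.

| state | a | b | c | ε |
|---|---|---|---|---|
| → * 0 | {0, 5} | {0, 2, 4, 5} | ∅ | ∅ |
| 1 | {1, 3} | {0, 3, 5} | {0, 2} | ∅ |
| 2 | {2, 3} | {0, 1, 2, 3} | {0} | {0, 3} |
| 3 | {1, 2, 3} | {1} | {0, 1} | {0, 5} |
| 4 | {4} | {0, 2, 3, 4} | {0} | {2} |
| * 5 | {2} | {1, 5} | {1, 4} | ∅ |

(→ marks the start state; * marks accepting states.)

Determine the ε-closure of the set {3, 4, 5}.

{0, 2, 3, 4, 5}

Begin with {3, 4, 5}.
3 →ε {0, 5}; add 0.
4 →ε {2}; add 2.
ε-closure = {0, 2, 3, 4, 5}.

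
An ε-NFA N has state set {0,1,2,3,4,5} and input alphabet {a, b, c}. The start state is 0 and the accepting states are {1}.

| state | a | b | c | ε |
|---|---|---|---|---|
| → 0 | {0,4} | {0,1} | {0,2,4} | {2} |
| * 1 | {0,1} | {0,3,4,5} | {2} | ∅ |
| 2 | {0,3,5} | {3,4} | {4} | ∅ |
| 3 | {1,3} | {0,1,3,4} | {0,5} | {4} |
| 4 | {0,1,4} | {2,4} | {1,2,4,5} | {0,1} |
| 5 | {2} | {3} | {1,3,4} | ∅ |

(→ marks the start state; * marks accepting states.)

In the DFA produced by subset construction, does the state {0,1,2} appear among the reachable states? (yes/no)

Start state of the DFA: {0,2} (ε-closure of the NFA start).
{0,2} --a--> {0,1,2,3,4,5}  [new]
{0,2} --b--> {0,1,2,3,4}  [new]
{0,2} --c--> {0,1,2,4}  [new]
{0,1,2,3,4,5} --a--> {0,1,2,3,4,5}  [seen]
{0,1,2,3,4,5} --b--> {0,1,2,3,4,5}  [seen]
{0,1,2,3,4,5} --c--> {0,1,2,3,4,5}  [seen]
{0,1,2,3,4} --a--> {0,1,2,3,4,5}  [seen]
{0,1,2,3,4} --b--> {0,1,2,3,4,5}  [seen]
{0,1,2,3,4} --c--> {0,1,2,4,5}  [new]
{0,1,2,4} --a--> {0,1,2,3,4,5}  [seen]
{0,1,2,4} --b--> {0,1,2,3,4,5}  [seen]
{0,1,2,4} --c--> {0,1,2,4,5}  [seen]
{0,1,2,4,5} --a--> {0,1,2,3,4,5}  [seen]
{0,1,2,4,5} --b--> {0,1,2,3,4,5}  [seen]
{0,1,2,4,5} --c--> {0,1,2,3,4,5}  [seen]
Reachable DFA states: {0,2}, {0,1,2,3,4,5}, {0,1,2,3,4}, {0,1,2,4}, {0,1,2,4,5}.
{0,1,2} is not among them.

no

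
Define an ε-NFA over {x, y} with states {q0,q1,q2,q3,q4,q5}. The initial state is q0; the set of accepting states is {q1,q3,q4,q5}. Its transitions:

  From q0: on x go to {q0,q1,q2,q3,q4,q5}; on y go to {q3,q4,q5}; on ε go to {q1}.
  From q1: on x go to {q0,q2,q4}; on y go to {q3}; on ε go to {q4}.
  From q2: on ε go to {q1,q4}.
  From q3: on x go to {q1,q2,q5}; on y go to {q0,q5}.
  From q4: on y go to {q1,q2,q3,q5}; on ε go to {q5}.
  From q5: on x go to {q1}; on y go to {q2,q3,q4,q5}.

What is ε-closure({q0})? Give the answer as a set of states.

{q0,q1,q4,q5}

Begin with {q0}.
q0 →ε {q1}; add q1.
q1 →ε {q4}; add q4.
q4 →ε {q5}; add q5.
ε-closure = {q0,q1,q4,q5}.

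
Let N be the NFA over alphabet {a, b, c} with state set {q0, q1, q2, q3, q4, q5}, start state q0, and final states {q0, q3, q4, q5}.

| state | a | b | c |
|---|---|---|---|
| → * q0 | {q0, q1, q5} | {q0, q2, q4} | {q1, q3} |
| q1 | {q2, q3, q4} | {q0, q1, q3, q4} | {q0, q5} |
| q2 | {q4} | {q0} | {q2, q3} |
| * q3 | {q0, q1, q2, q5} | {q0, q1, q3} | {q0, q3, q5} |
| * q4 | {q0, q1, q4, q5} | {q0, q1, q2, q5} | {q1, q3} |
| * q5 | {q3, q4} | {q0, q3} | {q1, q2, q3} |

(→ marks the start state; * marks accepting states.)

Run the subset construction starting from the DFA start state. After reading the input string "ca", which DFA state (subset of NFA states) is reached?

Start: {q0}.
δ(q0,c) = {q1, q3}.
Union: {q1, q3}.
After c: {q1, q3}.
δ(q1,a) = {q2, q3, q4}; δ(q3,a) = {q0, q1, q2, q5}.
Union: {q0, q1, q2, q3, q4, q5}.
After a: {q0, q1, q2, q3, q4, q5}.

{q0, q1, q2, q3, q4, q5}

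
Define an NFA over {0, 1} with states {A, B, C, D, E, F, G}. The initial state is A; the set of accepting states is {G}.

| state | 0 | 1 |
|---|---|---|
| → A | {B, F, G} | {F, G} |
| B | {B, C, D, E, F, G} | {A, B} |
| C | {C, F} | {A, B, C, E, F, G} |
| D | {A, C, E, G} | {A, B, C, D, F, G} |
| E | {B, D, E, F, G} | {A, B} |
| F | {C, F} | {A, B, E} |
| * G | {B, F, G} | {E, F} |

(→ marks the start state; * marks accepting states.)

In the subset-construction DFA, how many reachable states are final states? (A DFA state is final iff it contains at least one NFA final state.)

7

Start state of the DFA: {A}.
{A} --0--> {B, F, G}  [new]
{A} --1--> {F, G}  [new]
{B, F, G} --0--> {B, C, D, E, F, G}  [new]
{B, F, G} --1--> {A, B, E, F}  [new]
{F, G} --0--> {B, C, F, G}  [new]
{F, G} --1--> {A, B, E, F}  [seen]
{B, C, D, E, F, G} --0--> {A, B, C, D, E, F, G}  [new]
{B, C, D, E, F, G} --1--> {A, B, C, D, E, F, G}  [seen]
{A, B, E, F} --0--> {B, C, D, E, F, G}  [seen]
{A, B, E, F} --1--> {A, B, E, F, G}  [new]
{B, C, F, G} --0--> {B, C, D, E, F, G}  [seen]
{B, C, F, G} --1--> {A, B, C, E, F, G}  [new]
{A, B, C, D, E, F, G} --0--> {A, B, C, D, E, F, G}  [seen]
{A, B, C, D, E, F, G} --1--> {A, B, C, D, E, F, G}  [seen]
{A, B, E, F, G} --0--> {B, C, D, E, F, G}  [seen]
{A, B, E, F, G} --1--> {A, B, E, F, G}  [seen]
{A, B, C, E, F, G} --0--> {B, C, D, E, F, G}  [seen]
{A, B, C, E, F, G} --1--> {A, B, C, E, F, G}  [seen]
Reachable DFA states: {A}, {B, F, G}, {F, G}, {B, C, D, E, F, G}, {A, B, E, F}, {B, C, F, G}, {A, B, C, D, E, F, G}, {A, B, E, F, G}, {A, B, C, E, F, G}.
Accepting DFA states (contain an NFA accepting state): {B, F, G}, {F, G}, {B, C, D, E, F, G}, {B, C, F, G}, {A, B, C, D, E, F, G}, {A, B, E, F, G}, {A, B, C, E, F, G}.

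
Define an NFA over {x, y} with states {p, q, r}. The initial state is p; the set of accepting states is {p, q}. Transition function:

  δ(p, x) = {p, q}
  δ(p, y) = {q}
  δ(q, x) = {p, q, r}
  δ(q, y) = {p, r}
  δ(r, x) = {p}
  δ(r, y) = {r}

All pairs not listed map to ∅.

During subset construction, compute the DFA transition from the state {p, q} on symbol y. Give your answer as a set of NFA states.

δ(p,y) = {q}; δ(q,y) = {p, r}.
Union: {p, q, r}.

{p, q, r}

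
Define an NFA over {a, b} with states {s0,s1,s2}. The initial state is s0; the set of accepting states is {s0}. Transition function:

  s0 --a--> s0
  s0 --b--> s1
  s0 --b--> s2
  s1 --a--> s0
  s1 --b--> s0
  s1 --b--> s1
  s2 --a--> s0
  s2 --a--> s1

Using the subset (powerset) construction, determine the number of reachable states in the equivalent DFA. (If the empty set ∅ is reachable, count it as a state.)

Start state of the DFA: {s0}.
{s0} --a--> {s0}  [seen]
{s0} --b--> {s1,s2}  [new]
{s1,s2} --a--> {s0,s1}  [new]
{s1,s2} --b--> {s0,s1}  [seen]
{s0,s1} --a--> {s0}  [seen]
{s0,s1} --b--> {s0,s1,s2}  [new]
{s0,s1,s2} --a--> {s0,s1}  [seen]
{s0,s1,s2} --b--> {s0,s1,s2}  [seen]
Reachable DFA states: {s0}, {s1,s2}, {s0,s1}, {s0,s1,s2}.

4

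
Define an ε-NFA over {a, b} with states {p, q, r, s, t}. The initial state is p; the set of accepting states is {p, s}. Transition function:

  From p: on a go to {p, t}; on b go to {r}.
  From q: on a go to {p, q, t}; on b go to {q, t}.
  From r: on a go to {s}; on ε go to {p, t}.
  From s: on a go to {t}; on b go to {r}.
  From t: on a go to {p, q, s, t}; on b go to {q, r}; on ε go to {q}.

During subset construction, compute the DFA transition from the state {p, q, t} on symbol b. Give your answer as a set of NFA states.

{p, q, r, t}

δ(p,b) = {r}; δ(q,b) = {q, t}; δ(t,b) = {q, r}.
Union: {q, r, t}.
ε-closure gives {p, q, r, t}.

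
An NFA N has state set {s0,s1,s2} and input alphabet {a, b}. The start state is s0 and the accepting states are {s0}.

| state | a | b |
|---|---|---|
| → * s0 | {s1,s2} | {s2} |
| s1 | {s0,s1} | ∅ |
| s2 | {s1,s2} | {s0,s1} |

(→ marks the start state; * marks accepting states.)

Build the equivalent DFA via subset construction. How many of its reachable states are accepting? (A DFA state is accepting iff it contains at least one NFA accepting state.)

Start state of the DFA: {s0}.
{s0} --a--> {s1,s2}  [new]
{s0} --b--> {s2}  [new]
{s1,s2} --a--> {s0,s1,s2}  [new]
{s1,s2} --b--> {s0,s1}  [new]
{s2} --a--> {s1,s2}  [seen]
{s2} --b--> {s0,s1}  [seen]
{s0,s1,s2} --a--> {s0,s1,s2}  [seen]
{s0,s1,s2} --b--> {s0,s1,s2}  [seen]
{s0,s1} --a--> {s0,s1,s2}  [seen]
{s0,s1} --b--> {s2}  [seen]
Reachable DFA states: {s0}, {s1,s2}, {s2}, {s0,s1,s2}, {s0,s1}.
Accepting DFA states (contain an NFA accepting state): {s0}, {s0,s1,s2}, {s0,s1}.

3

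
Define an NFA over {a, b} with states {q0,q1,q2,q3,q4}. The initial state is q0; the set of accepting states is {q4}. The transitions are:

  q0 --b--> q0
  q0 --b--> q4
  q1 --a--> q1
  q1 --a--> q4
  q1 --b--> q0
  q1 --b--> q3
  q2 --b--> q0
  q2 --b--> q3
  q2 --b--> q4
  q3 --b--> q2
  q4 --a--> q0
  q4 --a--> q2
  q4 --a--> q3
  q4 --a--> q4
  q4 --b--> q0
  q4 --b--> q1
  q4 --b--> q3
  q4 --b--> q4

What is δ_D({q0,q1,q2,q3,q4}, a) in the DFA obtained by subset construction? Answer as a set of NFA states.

δ(q0,a) = ∅; δ(q1,a) = {q1,q4}; δ(q2,a) = ∅; δ(q3,a) = ∅; δ(q4,a) = {q0,q2,q3,q4}.
Union: {q0,q1,q2,q3,q4}.

{q0,q1,q2,q3,q4}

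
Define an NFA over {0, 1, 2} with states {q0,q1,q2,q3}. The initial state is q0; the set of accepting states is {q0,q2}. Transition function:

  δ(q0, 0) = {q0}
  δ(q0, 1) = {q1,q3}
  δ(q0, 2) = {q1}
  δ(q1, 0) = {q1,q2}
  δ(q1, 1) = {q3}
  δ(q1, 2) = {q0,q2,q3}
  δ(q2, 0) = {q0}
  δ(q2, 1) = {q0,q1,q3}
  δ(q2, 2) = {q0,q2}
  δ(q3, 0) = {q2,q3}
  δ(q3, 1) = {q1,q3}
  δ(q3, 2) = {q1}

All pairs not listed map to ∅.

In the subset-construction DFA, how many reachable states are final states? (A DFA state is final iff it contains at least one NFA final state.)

8

Start state of the DFA: {q0}.
{q0} --0--> {q0}  [seen]
{q0} --1--> {q1,q3}  [new]
{q0} --2--> {q1}  [new]
{q1,q3} --0--> {q1,q2,q3}  [new]
{q1,q3} --1--> {q1,q3}  [seen]
{q1,q3} --2--> {q0,q1,q2,q3}  [new]
{q1} --0--> {q1,q2}  [new]
{q1} --1--> {q3}  [new]
{q1} --2--> {q0,q2,q3}  [new]
{q1,q2,q3} --0--> {q0,q1,q2,q3}  [seen]
{q1,q2,q3} --1--> {q0,q1,q3}  [new]
{q1,q2,q3} --2--> {q0,q1,q2,q3}  [seen]
{q0,q1,q2,q3} --0--> {q0,q1,q2,q3}  [seen]
{q0,q1,q2,q3} --1--> {q0,q1,q3}  [seen]
{q0,q1,q2,q3} --2--> {q0,q1,q2,q3}  [seen]
{q1,q2} --0--> {q0,q1,q2}  [new]
{q1,q2} --1--> {q0,q1,q3}  [seen]
{q1,q2} --2--> {q0,q2,q3}  [seen]
{q3} --0--> {q2,q3}  [new]
{q3} --1--> {q1,q3}  [seen]
{q3} --2--> {q1}  [seen]
{q0,q2,q3} --0--> {q0,q2,q3}  [seen]
{q0,q2,q3} --1--> {q0,q1,q3}  [seen]
{q0,q2,q3} --2--> {q0,q1,q2}  [seen]
{q0,q1,q3} --0--> {q0,q1,q2,q3}  [seen]
{q0,q1,q3} --1--> {q1,q3}  [seen]
{q0,q1,q3} --2--> {q0,q1,q2,q3}  [seen]
{q0,q1,q2} --0--> {q0,q1,q2}  [seen]
{q0,q1,q2} --1--> {q0,q1,q3}  [seen]
{q0,q1,q2} --2--> {q0,q1,q2,q3}  [seen]
{q2,q3} --0--> {q0,q2,q3}  [seen]
{q2,q3} --1--> {q0,q1,q3}  [seen]
{q2,q3} --2--> {q0,q1,q2}  [seen]
Reachable DFA states: {q0}, {q1,q3}, {q1}, {q1,q2,q3}, {q0,q1,q2,q3}, {q1,q2}, {q3}, {q0,q2,q3}, {q0,q1,q3}, {q0,q1,q2}, {q2,q3}.
Accepting DFA states (contain an NFA accepting state): {q0}, {q1,q2,q3}, {q0,q1,q2,q3}, {q1,q2}, {q0,q2,q3}, {q0,q1,q3}, {q0,q1,q2}, {q2,q3}.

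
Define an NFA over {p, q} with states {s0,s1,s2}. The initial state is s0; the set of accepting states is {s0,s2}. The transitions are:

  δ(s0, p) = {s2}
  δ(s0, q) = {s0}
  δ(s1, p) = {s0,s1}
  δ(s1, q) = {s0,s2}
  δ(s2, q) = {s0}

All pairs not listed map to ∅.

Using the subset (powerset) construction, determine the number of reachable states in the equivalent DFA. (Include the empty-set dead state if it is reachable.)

Start state of the DFA: {s0}.
{s0} --p--> {s2}  [new]
{s0} --q--> {s0}  [seen]
{s2} --p--> ∅  [new]
{s2} --q--> {s0}  [seen]
∅ --p--> ∅  [seen]
∅ --q--> ∅  [seen]
Reachable DFA states: {s0}, {s2}, ∅.

3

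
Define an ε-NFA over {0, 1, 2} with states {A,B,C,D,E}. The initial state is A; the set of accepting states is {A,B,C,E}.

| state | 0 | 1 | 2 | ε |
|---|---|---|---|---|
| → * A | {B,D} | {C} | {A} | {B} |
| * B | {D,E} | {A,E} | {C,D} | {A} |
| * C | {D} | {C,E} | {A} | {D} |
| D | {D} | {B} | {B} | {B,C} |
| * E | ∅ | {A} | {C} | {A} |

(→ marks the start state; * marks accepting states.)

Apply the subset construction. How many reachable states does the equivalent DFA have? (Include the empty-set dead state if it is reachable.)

Start state of the DFA: {A,B} (ε-closure of the NFA start).
{A,B} --0--> {A,B,C,D,E}  [new]
{A,B} --1--> {A,B,C,D,E}  [seen]
{A,B} --2--> {A,B,C,D}  [new]
{A,B,C,D,E} --0--> {A,B,C,D,E}  [seen]
{A,B,C,D,E} --1--> {A,B,C,D,E}  [seen]
{A,B,C,D,E} --2--> {A,B,C,D}  [seen]
{A,B,C,D} --0--> {A,B,C,D,E}  [seen]
{A,B,C,D} --1--> {A,B,C,D,E}  [seen]
{A,B,C,D} --2--> {A,B,C,D}  [seen]
Reachable DFA states: {A,B}, {A,B,C,D,E}, {A,B,C,D}.

3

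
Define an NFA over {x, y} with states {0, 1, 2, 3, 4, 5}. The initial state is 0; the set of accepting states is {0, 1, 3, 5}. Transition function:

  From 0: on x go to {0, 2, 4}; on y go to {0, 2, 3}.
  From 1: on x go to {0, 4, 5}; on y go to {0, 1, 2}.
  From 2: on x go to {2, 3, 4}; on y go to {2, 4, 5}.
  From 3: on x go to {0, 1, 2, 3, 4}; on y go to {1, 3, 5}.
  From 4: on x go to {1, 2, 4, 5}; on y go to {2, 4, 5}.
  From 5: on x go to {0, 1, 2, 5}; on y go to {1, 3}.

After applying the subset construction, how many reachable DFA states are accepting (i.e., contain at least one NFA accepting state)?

6

Start state of the DFA: {0}.
{0} --x--> {0, 2, 4}  [new]
{0} --y--> {0, 2, 3}  [new]
{0, 2, 4} --x--> {0, 1, 2, 3, 4, 5}  [new]
{0, 2, 4} --y--> {0, 2, 3, 4, 5}  [new]
{0, 2, 3} --x--> {0, 1, 2, 3, 4}  [new]
{0, 2, 3} --y--> {0, 1, 2, 3, 4, 5}  [seen]
{0, 1, 2, 3, 4, 5} --x--> {0, 1, 2, 3, 4, 5}  [seen]
{0, 1, 2, 3, 4, 5} --y--> {0, 1, 2, 3, 4, 5}  [seen]
{0, 2, 3, 4, 5} --x--> {0, 1, 2, 3, 4, 5}  [seen]
{0, 2, 3, 4, 5} --y--> {0, 1, 2, 3, 4, 5}  [seen]
{0, 1, 2, 3, 4} --x--> {0, 1, 2, 3, 4, 5}  [seen]
{0, 1, 2, 3, 4} --y--> {0, 1, 2, 3, 4, 5}  [seen]
Reachable DFA states: {0}, {0, 2, 4}, {0, 2, 3}, {0, 1, 2, 3, 4, 5}, {0, 2, 3, 4, 5}, {0, 1, 2, 3, 4}.
Accepting DFA states (contain an NFA accepting state): {0}, {0, 2, 4}, {0, 2, 3}, {0, 1, 2, 3, 4, 5}, {0, 2, 3, 4, 5}, {0, 1, 2, 3, 4}.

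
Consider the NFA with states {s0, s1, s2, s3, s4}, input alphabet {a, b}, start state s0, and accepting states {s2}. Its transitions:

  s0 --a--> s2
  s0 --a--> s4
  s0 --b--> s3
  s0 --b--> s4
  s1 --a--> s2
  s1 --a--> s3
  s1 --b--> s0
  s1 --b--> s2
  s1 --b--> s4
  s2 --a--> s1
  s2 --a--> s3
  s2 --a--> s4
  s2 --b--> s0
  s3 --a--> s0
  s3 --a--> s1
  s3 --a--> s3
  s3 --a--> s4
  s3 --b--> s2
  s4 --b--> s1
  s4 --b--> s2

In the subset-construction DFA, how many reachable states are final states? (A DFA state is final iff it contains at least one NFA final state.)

8

Start state of the DFA: {s0}.
{s0} --a--> {s2, s4}  [new]
{s0} --b--> {s3, s4}  [new]
{s2, s4} --a--> {s1, s3, s4}  [new]
{s2, s4} --b--> {s0, s1, s2}  [new]
{s3, s4} --a--> {s0, s1, s3, s4}  [new]
{s3, s4} --b--> {s1, s2}  [new]
{s1, s3, s4} --a--> {s0, s1, s2, s3, s4}  [new]
{s1, s3, s4} --b--> {s0, s1, s2, s4}  [new]
{s0, s1, s2} --a--> {s1, s2, s3, s4}  [new]
{s0, s1, s2} --b--> {s0, s2, s3, s4}  [new]
{s0, s1, s3, s4} --a--> {s0, s1, s2, s3, s4}  [seen]
{s0, s1, s3, s4} --b--> {s0, s1, s2, s3, s4}  [seen]
{s1, s2} --a--> {s1, s2, s3, s4}  [seen]
{s1, s2} --b--> {s0, s2, s4}  [new]
{s0, s1, s2, s3, s4} --a--> {s0, s1, s2, s3, s4}  [seen]
{s0, s1, s2, s3, s4} --b--> {s0, s1, s2, s3, s4}  [seen]
{s0, s1, s2, s4} --a--> {s1, s2, s3, s4}  [seen]
{s0, s1, s2, s4} --b--> {s0, s1, s2, s3, s4}  [seen]
{s1, s2, s3, s4} --a--> {s0, s1, s2, s3, s4}  [seen]
{s1, s2, s3, s4} --b--> {s0, s1, s2, s4}  [seen]
{s0, s2, s3, s4} --a--> {s0, s1, s2, s3, s4}  [seen]
{s0, s2, s3, s4} --b--> {s0, s1, s2, s3, s4}  [seen]
{s0, s2, s4} --a--> {s1, s2, s3, s4}  [seen]
{s0, s2, s4} --b--> {s0, s1, s2, s3, s4}  [seen]
Reachable DFA states: {s0}, {s2, s4}, {s3, s4}, {s1, s3, s4}, {s0, s1, s2}, {s0, s1, s3, s4}, {s1, s2}, {s0, s1, s2, s3, s4}, {s0, s1, s2, s4}, {s1, s2, s3, s4}, {s0, s2, s3, s4}, {s0, s2, s4}.
Accepting DFA states (contain an NFA accepting state): {s2, s4}, {s0, s1, s2}, {s1, s2}, {s0, s1, s2, s3, s4}, {s0, s1, s2, s4}, {s1, s2, s3, s4}, {s0, s2, s3, s4}, {s0, s2, s4}.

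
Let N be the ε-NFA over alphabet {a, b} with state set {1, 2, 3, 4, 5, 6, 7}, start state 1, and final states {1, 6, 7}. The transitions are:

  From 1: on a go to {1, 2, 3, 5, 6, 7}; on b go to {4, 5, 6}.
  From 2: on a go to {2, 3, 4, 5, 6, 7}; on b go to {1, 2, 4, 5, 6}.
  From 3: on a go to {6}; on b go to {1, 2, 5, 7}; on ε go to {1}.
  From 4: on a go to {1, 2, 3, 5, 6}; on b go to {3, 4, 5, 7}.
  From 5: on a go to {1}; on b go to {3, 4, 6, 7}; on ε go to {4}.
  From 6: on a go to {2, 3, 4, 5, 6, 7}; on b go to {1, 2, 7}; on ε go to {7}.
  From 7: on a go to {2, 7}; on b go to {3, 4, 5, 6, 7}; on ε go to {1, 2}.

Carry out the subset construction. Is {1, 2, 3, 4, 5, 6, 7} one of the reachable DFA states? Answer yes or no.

yes

Start state of the DFA: {1} (ε-closure of the NFA start).
{1} --a--> {1, 2, 3, 4, 5, 6, 7}  [new]
{1} --b--> {1, 2, 4, 5, 6, 7}  [new]
{1, 2, 3, 4, 5, 6, 7} --a--> {1, 2, 3, 4, 5, 6, 7}  [seen]
{1, 2, 3, 4, 5, 6, 7} --b--> {1, 2, 3, 4, 5, 6, 7}  [seen]
{1, 2, 4, 5, 6, 7} --a--> {1, 2, 3, 4, 5, 6, 7}  [seen]
{1, 2, 4, 5, 6, 7} --b--> {1, 2, 3, 4, 5, 6, 7}  [seen]
Reachable DFA states: {1}, {1, 2, 3, 4, 5, 6, 7}, {1, 2, 4, 5, 6, 7}.
{1, 2, 3, 4, 5, 6, 7} is among them.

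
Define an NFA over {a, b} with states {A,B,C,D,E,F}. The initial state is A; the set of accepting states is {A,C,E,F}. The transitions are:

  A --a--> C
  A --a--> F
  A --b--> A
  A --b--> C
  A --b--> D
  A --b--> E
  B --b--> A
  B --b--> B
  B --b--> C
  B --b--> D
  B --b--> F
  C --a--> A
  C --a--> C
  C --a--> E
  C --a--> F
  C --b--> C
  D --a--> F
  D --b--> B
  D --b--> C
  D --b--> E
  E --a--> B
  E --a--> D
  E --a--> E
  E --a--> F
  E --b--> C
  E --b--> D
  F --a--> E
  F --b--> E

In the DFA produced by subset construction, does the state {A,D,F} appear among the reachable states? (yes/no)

Start state of the DFA: {A}.
{A} --a--> {C,F}  [new]
{A} --b--> {A,C,D,E}  [new]
{C,F} --a--> {A,C,E,F}  [new]
{C,F} --b--> {C,E}  [new]
{A,C,D,E} --a--> {A,B,C,D,E,F}  [new]
{A,C,D,E} --b--> {A,B,C,D,E}  [new]
{A,C,E,F} --a--> {A,B,C,D,E,F}  [seen]
{A,C,E,F} --b--> {A,C,D,E}  [seen]
{C,E} --a--> {A,B,C,D,E,F}  [seen]
{C,E} --b--> {C,D}  [new]
{A,B,C,D,E,F} --a--> {A,B,C,D,E,F}  [seen]
{A,B,C,D,E,F} --b--> {A,B,C,D,E,F}  [seen]
{A,B,C,D,E} --a--> {A,B,C,D,E,F}  [seen]
{A,B,C,D,E} --b--> {A,B,C,D,E,F}  [seen]
{C,D} --a--> {A,C,E,F}  [seen]
{C,D} --b--> {B,C,E}  [new]
{B,C,E} --a--> {A,B,C,D,E,F}  [seen]
{B,C,E} --b--> {A,B,C,D,F}  [new]
{A,B,C,D,F} --a--> {A,C,E,F}  [seen]
{A,B,C,D,F} --b--> {A,B,C,D,E,F}  [seen]
Reachable DFA states: {A}, {C,F}, {A,C,D,E}, {A,C,E,F}, {C,E}, {A,B,C,D,E,F}, {A,B,C,D,E}, {C,D}, {B,C,E}, {A,B,C,D,F}.
{A,D,F} is not among them.

no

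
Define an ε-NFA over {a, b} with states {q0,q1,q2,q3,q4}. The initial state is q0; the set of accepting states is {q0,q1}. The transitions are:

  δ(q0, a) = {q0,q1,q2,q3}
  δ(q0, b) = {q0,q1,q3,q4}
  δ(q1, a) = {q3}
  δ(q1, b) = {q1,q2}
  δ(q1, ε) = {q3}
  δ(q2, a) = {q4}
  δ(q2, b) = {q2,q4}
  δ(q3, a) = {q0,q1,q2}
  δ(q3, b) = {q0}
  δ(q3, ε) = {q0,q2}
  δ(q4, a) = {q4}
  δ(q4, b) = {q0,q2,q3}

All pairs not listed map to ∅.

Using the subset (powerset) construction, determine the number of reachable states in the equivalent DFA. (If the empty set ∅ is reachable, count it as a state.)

Start state of the DFA: {q0} (ε-closure of the NFA start).
{q0} --a--> {q0,q1,q2,q3}  [new]
{q0} --b--> {q0,q1,q2,q3,q4}  [new]
{q0,q1,q2,q3} --a--> {q0,q1,q2,q3,q4}  [seen]
{q0,q1,q2,q3} --b--> {q0,q1,q2,q3,q4}  [seen]
{q0,q1,q2,q3,q4} --a--> {q0,q1,q2,q3,q4}  [seen]
{q0,q1,q2,q3,q4} --b--> {q0,q1,q2,q3,q4}  [seen]
Reachable DFA states: {q0}, {q0,q1,q2,q3}, {q0,q1,q2,q3,q4}.

3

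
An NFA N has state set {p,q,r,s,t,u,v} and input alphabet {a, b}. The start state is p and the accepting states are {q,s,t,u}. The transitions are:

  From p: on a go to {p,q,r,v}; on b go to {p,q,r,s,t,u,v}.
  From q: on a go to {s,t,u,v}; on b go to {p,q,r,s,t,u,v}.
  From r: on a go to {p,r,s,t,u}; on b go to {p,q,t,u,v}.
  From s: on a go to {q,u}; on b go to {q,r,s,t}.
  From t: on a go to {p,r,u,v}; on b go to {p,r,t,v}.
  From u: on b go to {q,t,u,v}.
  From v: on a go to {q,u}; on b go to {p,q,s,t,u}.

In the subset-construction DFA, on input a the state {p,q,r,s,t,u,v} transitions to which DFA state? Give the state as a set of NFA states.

δ(p,a) = {p,q,r,v}; δ(q,a) = {s,t,u,v}; δ(r,a) = {p,r,s,t,u}; δ(s,a) = {q,u}; δ(t,a) = {p,r,u,v}; δ(u,a) = ∅; δ(v,a) = {q,u}.
Union: {p,q,r,s,t,u,v}.

{p,q,r,s,t,u,v}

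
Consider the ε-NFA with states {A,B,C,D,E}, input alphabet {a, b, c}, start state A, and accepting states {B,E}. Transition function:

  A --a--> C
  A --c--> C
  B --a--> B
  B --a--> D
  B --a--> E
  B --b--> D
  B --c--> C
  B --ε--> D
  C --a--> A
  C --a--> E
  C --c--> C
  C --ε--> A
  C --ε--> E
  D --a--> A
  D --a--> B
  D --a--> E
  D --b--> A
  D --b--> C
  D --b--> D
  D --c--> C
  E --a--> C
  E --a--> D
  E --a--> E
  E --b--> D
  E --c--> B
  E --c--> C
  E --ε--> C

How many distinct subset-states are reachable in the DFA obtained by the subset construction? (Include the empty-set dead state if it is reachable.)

Start state of the DFA: {A} (ε-closure of the NFA start).
{A} --a--> {A,C,E}  [new]
{A} --b--> ∅  [new]
{A} --c--> {A,C,E}  [seen]
{A,C,E} --a--> {A,C,D,E}  [new]
{A,C,E} --b--> {D}  [new]
{A,C,E} --c--> {A,B,C,D,E}  [new]
∅ --a--> ∅  [seen]
∅ --b--> ∅  [seen]
∅ --c--> ∅  [seen]
{A,C,D,E} --a--> {A,B,C,D,E}  [seen]
{A,C,D,E} --b--> {A,C,D,E}  [seen]
{A,C,D,E} --c--> {A,B,C,D,E}  [seen]
{D} --a--> {A,B,C,D,E}  [seen]
{D} --b--> {A,C,D,E}  [seen]
{D} --c--> {A,C,E}  [seen]
{A,B,C,D,E} --a--> {A,B,C,D,E}  [seen]
{A,B,C,D,E} --b--> {A,C,D,E}  [seen]
{A,B,C,D,E} --c--> {A,B,C,D,E}  [seen]
Reachable DFA states: {A}, {A,C,E}, ∅, {A,C,D,E}, {D}, {A,B,C,D,E}.

6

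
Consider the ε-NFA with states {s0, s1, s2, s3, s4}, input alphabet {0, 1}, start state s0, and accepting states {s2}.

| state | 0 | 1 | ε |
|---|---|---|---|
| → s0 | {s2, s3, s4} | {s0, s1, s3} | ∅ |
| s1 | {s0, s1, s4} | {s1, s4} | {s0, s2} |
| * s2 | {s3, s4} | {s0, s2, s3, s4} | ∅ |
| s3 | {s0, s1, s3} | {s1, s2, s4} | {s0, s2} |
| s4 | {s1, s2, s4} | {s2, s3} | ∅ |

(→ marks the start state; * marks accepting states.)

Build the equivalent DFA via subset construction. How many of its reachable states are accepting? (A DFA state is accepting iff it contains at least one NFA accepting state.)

Start state of the DFA: {s0} (ε-closure of the NFA start).
{s0} --0--> {s0, s2, s3, s4}  [new]
{s0} --1--> {s0, s1, s2, s3}  [new]
{s0, s2, s3, s4} --0--> {s0, s1, s2, s3, s4}  [new]
{s0, s2, s3, s4} --1--> {s0, s1, s2, s3, s4}  [seen]
{s0, s1, s2, s3} --0--> {s0, s1, s2, s3, s4}  [seen]
{s0, s1, s2, s3} --1--> {s0, s1, s2, s3, s4}  [seen]
{s0, s1, s2, s3, s4} --0--> {s0, s1, s2, s3, s4}  [seen]
{s0, s1, s2, s3, s4} --1--> {s0, s1, s2, s3, s4}  [seen]
Reachable DFA states: {s0}, {s0, s2, s3, s4}, {s0, s1, s2, s3}, {s0, s1, s2, s3, s4}.
Accepting DFA states (contain an NFA accepting state): {s0, s2, s3, s4}, {s0, s1, s2, s3}, {s0, s1, s2, s3, s4}.

3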